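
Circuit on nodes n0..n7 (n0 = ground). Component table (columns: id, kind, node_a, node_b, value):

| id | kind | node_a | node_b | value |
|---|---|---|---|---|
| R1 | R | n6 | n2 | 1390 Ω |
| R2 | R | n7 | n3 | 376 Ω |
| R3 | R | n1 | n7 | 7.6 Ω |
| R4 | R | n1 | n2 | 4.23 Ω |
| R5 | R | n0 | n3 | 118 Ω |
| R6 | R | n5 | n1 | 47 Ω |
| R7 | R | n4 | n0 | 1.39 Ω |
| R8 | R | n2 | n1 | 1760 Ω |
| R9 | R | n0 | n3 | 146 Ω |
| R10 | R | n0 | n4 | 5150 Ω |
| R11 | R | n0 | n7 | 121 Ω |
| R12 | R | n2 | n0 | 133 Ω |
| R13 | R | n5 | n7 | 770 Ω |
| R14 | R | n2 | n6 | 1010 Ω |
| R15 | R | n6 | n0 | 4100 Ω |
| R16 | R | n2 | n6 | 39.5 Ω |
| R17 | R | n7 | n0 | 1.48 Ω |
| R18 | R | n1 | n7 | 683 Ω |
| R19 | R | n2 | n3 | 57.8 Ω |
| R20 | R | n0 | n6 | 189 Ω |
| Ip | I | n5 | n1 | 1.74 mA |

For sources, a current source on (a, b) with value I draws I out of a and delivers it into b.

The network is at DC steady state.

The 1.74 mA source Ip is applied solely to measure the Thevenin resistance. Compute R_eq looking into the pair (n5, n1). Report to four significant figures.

R_eq = 44.32 Ω

Apply KCL at each of the 7 non-ground nodes and solve the resulting linear system.
Node n1: branches {R3, R4, R6, R8, R18, Ip} → V_1 = 0.0006373
Node n2: branches {R1, R4, R8, R12, R14, R16, R19} → V_2 = 0.0005855
Node n3: branches {R2, R5, R9, R19} → V_3 = 0.0002858
Node n4: branches {R7, R10} → V_4 = 0.000
Node n5: branches {R6, R13, Ip} → V_5 = -0.07648
Node n6: branches {R1, R14, R15, R16, R20} → V_6 = 0.0004860
Node n7: branches {R2, R3, R11, R13, R17, R18} → V_7 = -1.677e-05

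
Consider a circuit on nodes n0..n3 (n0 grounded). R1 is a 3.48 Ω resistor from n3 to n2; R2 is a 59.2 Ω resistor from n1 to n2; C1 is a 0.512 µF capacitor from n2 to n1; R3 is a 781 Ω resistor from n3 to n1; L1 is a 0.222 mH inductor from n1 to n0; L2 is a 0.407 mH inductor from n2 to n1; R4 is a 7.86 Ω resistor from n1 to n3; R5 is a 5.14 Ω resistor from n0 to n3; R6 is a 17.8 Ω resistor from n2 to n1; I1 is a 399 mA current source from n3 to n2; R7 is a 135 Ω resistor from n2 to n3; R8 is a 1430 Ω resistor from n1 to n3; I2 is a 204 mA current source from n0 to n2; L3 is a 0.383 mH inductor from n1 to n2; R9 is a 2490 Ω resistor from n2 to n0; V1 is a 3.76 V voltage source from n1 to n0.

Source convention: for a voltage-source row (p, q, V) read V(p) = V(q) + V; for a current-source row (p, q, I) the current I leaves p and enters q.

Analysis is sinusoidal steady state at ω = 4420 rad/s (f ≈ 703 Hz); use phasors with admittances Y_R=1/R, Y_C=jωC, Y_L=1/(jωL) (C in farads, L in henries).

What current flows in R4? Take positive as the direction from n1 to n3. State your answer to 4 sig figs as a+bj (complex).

0.2319-0.003197j A

MNA unknowns: 3 node voltages V₁..V_3 plus 1 source current (V1)
R1: Y=0.2874+0.000j on G[3,2]
R2: Y=0.01689+0.000j on G[1,2]
C1: Y=0.000+0.002263j on G[2,1]
R3: Y=0.001280+0.000j on G[3,1]
L1: Y=0.000-1.019j on G[1,0]
L2: Y=0.000-0.5559j on G[2,1]
R4: Y=0.1272+0.000j on G[1,3]
R5: Y=0.1946+0.000j on G[0,3]
R6: Y=0.05618+0.000j on G[2,1]
I1: z[3]−=0.399, z[2]+=0.399
R7: Y=0.007407+0.000j on G[2,3]
R8: Y=0.0006993+0.000j on G[1,3]
I2: z[0]−=0.204, z[2]+=0.204
L3: Y=0.000-0.5907j on G[1,2]
R9: Y=0.0004016+0.000j on G[2,0]
V1: row V1−V0=3.76, i_V1 at 1,0
solve → V1=3.760+0.000j, V2=3.770+0.05273j, V3=1.937+0.02513j
aux → i_V1=-0.1744+3.827j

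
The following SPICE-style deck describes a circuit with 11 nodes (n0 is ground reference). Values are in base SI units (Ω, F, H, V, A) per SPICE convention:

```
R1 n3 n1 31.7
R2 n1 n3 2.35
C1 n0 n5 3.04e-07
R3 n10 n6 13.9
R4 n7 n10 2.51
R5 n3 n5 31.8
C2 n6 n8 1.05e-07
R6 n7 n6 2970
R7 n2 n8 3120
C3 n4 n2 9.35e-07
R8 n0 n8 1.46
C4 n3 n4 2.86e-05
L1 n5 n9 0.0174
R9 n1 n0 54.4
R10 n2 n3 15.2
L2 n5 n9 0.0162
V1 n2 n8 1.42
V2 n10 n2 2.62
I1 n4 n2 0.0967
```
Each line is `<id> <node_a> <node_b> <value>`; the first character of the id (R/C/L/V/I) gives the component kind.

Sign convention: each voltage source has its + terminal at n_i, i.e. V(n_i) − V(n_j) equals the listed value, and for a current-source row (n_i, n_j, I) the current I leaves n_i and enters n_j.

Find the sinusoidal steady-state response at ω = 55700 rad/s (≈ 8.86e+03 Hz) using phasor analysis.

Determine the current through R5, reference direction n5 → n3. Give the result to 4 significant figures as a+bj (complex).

0.004113-0.008455j A

Element admittances at ω=55700 rad/s:
  Y(R1) = 0.03155+0.000j S between n3,n1
  Y(R2) = 0.4255+0.000j S between n1,n3
  Y(C1) = 0.000+0.01693j S between n0,n5
  Y(R3) = 0.07194+0.000j S between n10,n6
  Y(R4) = 0.3984+0.000j S between n7,n10
  Y(R5) = 0.03145+0.000j S between n3,n5
  Y(C2) = 0.000+0.005849j S between n6,n8
  Y(R6) = 0.0003367+0.000j S between n7,n6
  Y(R7) = 0.0003205+0.000j S between n2,n8
  Y(C3) = 0.000+0.05208j S between n4,n2
  Y(R8) = 0.6849+0.000j S between n0,n8
  Y(C4) = 0.000+1.593j S between n3,n4
  Y(L1) = 0.000-0.001032j S between n5,n9
  Y(R9) = 0.01838+0.000j S between n1,n0
  Y(R10) = 0.06579+0.000j S between n2,n3
  Y(L2) = 0.000-0.001108j S between n5,n9
  V1: constraint V(n2)−V(n8) = 1.42
  V2: constraint V(n10)−V(n2) = 2.62
  I1: injects 0.0967 A into n2 (from n4)
Assemble and solve the 12×12 MNA system:
  V(n1)=0.3543+0.4920j  V(n2)=1.416-0.02555j  V(n3)=0.3686+0.5118j  V(n4)=0.4017+0.5535j  V(n5)=0.4993+0.2429j  V(n6)=4.010-0.3503j  V(n7)=4.036-0.02582j  V(n8)=-0.003505-0.02555j  V(n9)=0.4993+0.2429j  V(n10)=4.036-0.02555j
  i(V1)=-0.004755-0.04097j  i(V2)=-0.001899-0.02347j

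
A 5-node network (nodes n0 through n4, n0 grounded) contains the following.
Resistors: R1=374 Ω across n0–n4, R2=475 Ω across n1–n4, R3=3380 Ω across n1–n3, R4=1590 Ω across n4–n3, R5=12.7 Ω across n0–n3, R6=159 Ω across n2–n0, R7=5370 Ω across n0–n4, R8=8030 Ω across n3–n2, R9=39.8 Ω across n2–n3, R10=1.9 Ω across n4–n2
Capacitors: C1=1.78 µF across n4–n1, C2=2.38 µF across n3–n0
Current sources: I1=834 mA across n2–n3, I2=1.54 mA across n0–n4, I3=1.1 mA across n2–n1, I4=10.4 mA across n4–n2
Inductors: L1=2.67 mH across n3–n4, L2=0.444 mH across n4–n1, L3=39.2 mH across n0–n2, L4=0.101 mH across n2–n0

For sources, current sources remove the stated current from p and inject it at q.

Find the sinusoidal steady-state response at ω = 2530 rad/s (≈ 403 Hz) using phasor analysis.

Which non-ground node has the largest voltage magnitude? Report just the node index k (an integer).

3

Element admittances at ω=2530 rad/s:
  Y(R1) = 0.002674+0.000j S between n0,n4
  Y(C1) = 0.000+0.004503j S between n4,n1
  I1: injects 0.834 A into n3 (from n2)
  Y(R2) = 0.002105+0.000j S between n1,n4
  Y(L1) = 0.000-0.1480j S between n3,n4
  Y(L2) = 0.000-0.8902j S between n4,n1
  Y(C2) = 0.000+0.006021j S between n3,n0
  Y(L3) = 0.000-0.01008j S between n0,n2
  Y(R3) = 0.0002959+0.000j S between n1,n3
  Y(R4) = 0.0006289+0.000j S between n4,n3
  Y(L4) = 0.000-3.913j S between n2,n0
  Y(R5) = 0.07874+0.000j S between n0,n3
  Y(R6) = 0.006289+0.000j S between n2,n0
  I2: injects 0.00154 A into n4 (from n0)
  Y(R7) = 0.0001862+0.000j S between n0,n4
  I3: injects 0.0011 A into n1 (from n2)
  Y(R8) = 0.0001245+0.000j S between n3,n2
  Y(R9) = 0.02513+0.000j S between n2,n3
  Y(R10) = 0.5263+0.000j S between n4,n2
  I4: injects 0.0104 A into n2 (from n4)
Assemble and solve the 4×4 MNA system:
  V(n1)=1.029-0.6563j  V(n2)=0.06144-0.06014j  V(n3)=3.192+2.846j  V(n4)=1.031-0.6583j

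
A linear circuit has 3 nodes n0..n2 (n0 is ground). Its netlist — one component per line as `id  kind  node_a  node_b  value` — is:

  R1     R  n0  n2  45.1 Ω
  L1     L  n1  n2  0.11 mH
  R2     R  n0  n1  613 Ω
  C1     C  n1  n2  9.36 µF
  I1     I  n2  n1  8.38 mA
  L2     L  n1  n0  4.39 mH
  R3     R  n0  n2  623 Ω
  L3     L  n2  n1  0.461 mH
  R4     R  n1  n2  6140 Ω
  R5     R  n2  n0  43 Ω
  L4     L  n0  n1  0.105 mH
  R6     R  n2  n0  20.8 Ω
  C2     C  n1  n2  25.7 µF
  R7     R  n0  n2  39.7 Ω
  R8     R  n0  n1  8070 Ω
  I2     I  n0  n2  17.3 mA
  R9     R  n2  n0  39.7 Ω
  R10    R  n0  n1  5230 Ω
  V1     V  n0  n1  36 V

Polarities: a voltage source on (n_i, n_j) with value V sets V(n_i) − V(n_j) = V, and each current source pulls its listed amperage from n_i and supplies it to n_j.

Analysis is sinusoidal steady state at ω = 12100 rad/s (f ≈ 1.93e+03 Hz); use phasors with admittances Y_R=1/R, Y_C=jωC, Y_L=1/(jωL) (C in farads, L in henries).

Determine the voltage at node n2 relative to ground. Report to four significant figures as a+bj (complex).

MNA unknowns: 2 node voltages V₁..V_2 plus 1 source current (V1)
R1: Y=0.02217+0.000j on G[0,2]
L1: Y=0.000-0.7513j on G[1,2]
R2: Y=0.001631+0.000j on G[0,1]
C1: Y=0.000+0.1133j on G[1,2]
I1: z[2]−=0.00838, z[1]+=0.00838
L2: Y=0.000-0.01883j on G[1,0]
R3: Y=0.001605+0.000j on G[0,2]
L3: Y=0.000-0.1793j on G[2,1]
R4: Y=0.0001629+0.000j on G[1,2]
R5: Y=0.02326+0.000j on G[2,0]
L4: Y=0.000-0.7871j on G[0,1]
R6: Y=0.04808+0.000j on G[2,0]
C2: Y=0.000+0.3110j on G[1,2]
R7: Y=0.02519+0.000j on G[0,2]
R8: Y=0.0001239+0.000j on G[0,1]
I2: z[0]−=0.0173, z[2]+=0.0173
R9: Y=0.02519+0.000j on G[2,0]
R10: Y=0.0001912+0.000j on G[0,1]
V1: row V0−V1=36, i_V1 at 0,1
solve → V1=-36.00+0.000j, V2=-33.25+9.569j
aux → i_V1=-4.924+30.41j

-33.25+9.569j V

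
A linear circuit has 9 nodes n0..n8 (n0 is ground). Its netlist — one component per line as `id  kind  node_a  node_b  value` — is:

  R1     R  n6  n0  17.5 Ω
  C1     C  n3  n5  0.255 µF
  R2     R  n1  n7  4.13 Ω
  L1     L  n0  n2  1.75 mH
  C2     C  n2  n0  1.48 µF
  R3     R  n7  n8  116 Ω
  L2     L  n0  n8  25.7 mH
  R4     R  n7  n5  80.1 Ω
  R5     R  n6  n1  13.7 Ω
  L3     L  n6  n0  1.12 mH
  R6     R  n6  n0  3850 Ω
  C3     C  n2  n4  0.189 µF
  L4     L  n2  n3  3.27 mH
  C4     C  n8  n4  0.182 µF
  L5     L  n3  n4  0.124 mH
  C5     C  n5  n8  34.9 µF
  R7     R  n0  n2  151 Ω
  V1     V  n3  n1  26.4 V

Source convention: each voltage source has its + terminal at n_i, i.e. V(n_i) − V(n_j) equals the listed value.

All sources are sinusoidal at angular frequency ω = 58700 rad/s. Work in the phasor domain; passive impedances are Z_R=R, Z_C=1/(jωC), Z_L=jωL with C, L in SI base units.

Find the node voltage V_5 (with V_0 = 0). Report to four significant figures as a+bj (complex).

MNA unknowns: 8 node voltages V₁..V_8 plus 1 source current (V1)
R1: Y=0.05714+0.000j on G[6,0]
C1: Y=0.000+0.01497j on G[3,5]
R2: Y=0.2421+0.000j on G[1,7]
L1: Y=0.000-0.009735j on G[0,2]
C2: Y=0.000+0.08688j on G[2,0]
R3: Y=0.008621+0.000j on G[7,8]
L2: Y=0.000-0.0006629j on G[0,8]
R4: Y=0.01248+0.000j on G[7,5]
R5: Y=0.07299+0.000j on G[6,1]
L3: Y=0.000-0.01521j on G[6,0]
R6: Y=0.0002597+0.000j on G[6,0]
C3: Y=0.000+0.01109j on G[2,4]
L4: Y=0.000-0.005210j on G[2,3]
C4: Y=0.000+0.01068j on G[8,4]
L5: Y=0.000-0.1374j on G[3,4]
C5: Y=0.000+2.049j on G[5,8]
R7: Y=0.006623+0.000j on G[0,2]
V1: row V3−V1=26.4, i_V1 at 3,1
solve → V1=-0.8399-4.989j, V2=2.245-0.3966j, V3=25.56-4.989j, V4=28.56-6.650j, V5=17.25+8.229j, V6=-0.1425-2.809j, V7=0.6109-3.929j, V8=17.26+8.224j
aux → i_V1=-0.4022-0.4156j

17.25+8.229j V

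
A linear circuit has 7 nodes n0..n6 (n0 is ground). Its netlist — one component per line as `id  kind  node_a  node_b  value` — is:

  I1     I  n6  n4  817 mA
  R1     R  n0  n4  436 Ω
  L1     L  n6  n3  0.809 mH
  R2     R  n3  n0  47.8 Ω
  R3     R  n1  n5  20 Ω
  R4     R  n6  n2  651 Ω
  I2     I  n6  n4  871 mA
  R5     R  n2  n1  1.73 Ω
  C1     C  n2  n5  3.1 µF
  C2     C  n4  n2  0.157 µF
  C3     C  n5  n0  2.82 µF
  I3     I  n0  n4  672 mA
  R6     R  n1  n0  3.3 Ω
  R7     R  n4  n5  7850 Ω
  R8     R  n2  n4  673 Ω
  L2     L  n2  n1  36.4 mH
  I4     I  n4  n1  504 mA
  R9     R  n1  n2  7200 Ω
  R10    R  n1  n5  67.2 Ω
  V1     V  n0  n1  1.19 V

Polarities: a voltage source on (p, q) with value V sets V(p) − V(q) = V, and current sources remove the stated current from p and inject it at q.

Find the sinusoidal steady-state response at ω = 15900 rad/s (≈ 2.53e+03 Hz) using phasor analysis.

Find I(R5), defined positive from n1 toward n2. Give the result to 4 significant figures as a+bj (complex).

-0.9353-0.4520j A

Element admittances at ω=15900 rad/s:
  I1: injects 0.817 A into n4 (from n6)
  Y(R1) = 0.002294+0.000j S between n0,n4
  Y(L1) = 0.000-0.07774j S between n6,n3
  Y(R2) = 0.02092+0.000j S between n3,n0
  Y(R3) = 0.05000+0.000j S between n1,n5
  Y(R4) = 0.001536+0.000j S between n6,n2
  I2: injects 0.871 A into n4 (from n6)
  Y(R5) = 0.5780+0.000j S between n2,n1
  Y(C1) = 0.000+0.04929j S between n2,n5
  Y(C2) = 0.000+0.002496j S between n4,n2
  Y(C3) = 0.000+0.04484j S between n5,n0
  I3: injects 0.672 A into n4 (from n0)
  Y(R6) = 0.3030+0.000j S between n1,n0
  Y(R7) = 0.0001274+0.000j S between n4,n5
  Y(R8) = 0.001486+0.000j S between n2,n4
  Y(L2) = 0.000-0.001728j S between n2,n1
  I4: injects 0.504 A into n1 (from n4)
  Y(R9) = 0.0001389+0.000j S between n1,n2
  Y(R10) = 0.01488+0.000j S between n1,n5
  V1: constraint V(n0)−V(n1) = 1.19
Assemble and solve the 7×7 MNA system:
  V(n1)=-1.190+0.000j  V(n2)=0.4281+0.7819j  V(n3)=-75.11+1.436j  V(n4)=337.4-215.0j  V(n5)=-0.4067+0.4922j  V(n6)=-75.50-18.78j
  i(V1)=-1.852-0.4812j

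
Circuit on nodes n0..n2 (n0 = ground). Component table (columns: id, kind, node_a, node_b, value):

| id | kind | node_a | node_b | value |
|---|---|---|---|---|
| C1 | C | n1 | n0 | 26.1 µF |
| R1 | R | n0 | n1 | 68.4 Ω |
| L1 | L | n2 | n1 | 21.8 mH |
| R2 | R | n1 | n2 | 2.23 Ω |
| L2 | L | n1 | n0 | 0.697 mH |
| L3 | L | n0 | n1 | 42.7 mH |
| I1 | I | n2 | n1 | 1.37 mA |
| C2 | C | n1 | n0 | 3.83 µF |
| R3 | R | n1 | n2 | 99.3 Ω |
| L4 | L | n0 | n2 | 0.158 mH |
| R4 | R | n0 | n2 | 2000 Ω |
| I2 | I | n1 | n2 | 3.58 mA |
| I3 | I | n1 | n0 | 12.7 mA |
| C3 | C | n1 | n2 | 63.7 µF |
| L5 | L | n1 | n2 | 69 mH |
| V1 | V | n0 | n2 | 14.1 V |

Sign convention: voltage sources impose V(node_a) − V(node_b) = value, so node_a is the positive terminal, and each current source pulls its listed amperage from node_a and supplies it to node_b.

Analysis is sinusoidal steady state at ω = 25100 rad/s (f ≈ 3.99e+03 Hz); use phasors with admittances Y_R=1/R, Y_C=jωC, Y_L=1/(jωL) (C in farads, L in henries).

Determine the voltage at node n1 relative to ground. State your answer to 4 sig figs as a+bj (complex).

-9.990+0.7658j V

MNA unknowns: 2 node voltages V₁..V_2 plus 1 source current (V1)
C1: Y=0.000+0.6551j on G[1,0]
R1: Y=0.01462+0.000j on G[0,1]
L1: Y=0.000-0.001828j on G[2,1]
R2: Y=0.4484+0.000j on G[1,2]
L2: Y=0.000-0.05716j on G[1,0]
L3: Y=0.000-0.0009330j on G[0,1]
I1: z[2]−=0.00137, z[1]+=0.00137
C2: Y=0.000+0.09613j on G[1,0]
R3: Y=0.01007+0.000j on G[1,2]
L4: Y=0.000-0.2522j on G[0,2]
R4: Y=0.0005000+0.000j on G[0,2]
I2: z[1]−=0.00358, z[2]+=0.00358
I3: z[1]−=0.0127, z[0]+=0.0127
C3: Y=0.000+1.599j on G[1,2]
L5: Y=0.000-0.0005774j on G[1,2]
V1: row V0−V2=14.1, i_V1 at 0,2
solve → V1=-9.990+0.7658j, V2=-14.10+0.000j
aux → i_V1=-0.6712-3.358j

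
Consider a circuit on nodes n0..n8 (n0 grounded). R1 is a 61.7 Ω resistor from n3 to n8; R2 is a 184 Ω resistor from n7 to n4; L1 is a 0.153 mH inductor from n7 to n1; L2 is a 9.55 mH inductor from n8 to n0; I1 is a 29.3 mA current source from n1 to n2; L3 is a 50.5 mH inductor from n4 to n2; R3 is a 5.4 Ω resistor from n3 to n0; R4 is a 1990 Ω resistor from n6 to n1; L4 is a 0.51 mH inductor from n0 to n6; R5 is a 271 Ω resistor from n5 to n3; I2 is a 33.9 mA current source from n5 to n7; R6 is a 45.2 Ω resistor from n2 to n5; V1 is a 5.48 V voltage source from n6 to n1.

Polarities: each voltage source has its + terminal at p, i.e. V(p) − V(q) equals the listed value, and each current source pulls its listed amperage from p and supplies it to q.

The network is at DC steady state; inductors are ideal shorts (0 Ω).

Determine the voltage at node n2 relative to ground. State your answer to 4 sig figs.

MNA unknowns: 8 node voltages V₁..V_8 plus 5 source currents (L1, L2, L3, L4, V1)
R1: Y=0.01621 on G[3,8]
R2: Y=0.005435 on G[7,4]
L1: row V7−V1=0, i_L1 at 7,1
L2: row V8−V0=0, i_L2 at 8,0
I1: z[1]−=0.0293, z[2]+=0.0293
L3: row V4−V2=0, i_L3 at 4,2
R3: Y=0.1852 on G[3,0]
R4: Y=0.0005025 on G[6,1]
L4: row V0−V6=0, i_L4 at 0,6
R5: Y=0.003690 on G[5,3]
I2: z[5]−=0.0339, z[7]+=0.0339
R6: Y=0.02212 on G[2,5]
V1: row V6−V1=5.48, i_V1 at 6,1
solve → V1=-5.480, V2=-3.464, V3=-0.07725, V4=-3.464, V5=-4.293, V6=0.000, V7=-5.480, V8=0.000
aux → i_L1=0.04486, i_L2=-0.001252, i_L3=-0.01096, i_L4=-0.01556, i_V1=-0.01831

-3.464 V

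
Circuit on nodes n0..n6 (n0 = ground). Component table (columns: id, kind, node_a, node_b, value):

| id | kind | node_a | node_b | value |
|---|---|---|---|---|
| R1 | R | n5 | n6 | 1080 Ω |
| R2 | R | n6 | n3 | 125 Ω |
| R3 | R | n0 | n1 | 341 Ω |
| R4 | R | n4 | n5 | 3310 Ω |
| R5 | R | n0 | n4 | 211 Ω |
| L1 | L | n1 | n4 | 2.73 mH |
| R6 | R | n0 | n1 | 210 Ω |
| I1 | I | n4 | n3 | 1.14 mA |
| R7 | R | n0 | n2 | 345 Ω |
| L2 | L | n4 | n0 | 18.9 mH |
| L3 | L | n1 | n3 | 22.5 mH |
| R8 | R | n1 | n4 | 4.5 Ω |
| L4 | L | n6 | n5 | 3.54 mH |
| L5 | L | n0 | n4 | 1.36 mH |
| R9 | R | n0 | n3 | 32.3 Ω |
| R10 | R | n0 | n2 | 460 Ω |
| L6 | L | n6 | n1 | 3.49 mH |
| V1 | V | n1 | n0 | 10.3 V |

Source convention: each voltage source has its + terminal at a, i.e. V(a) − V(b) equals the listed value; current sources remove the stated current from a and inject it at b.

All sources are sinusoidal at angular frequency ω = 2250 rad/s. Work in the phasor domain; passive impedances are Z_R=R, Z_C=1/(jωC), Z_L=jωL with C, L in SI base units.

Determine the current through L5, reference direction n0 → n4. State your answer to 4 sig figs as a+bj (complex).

-0.8243+1.433j A

Element admittances at ω=2250 rad/s:
  Y(R1) = 0.0009259+0.000j S between n5,n6
  Y(R2) = 0.008000+0.000j S between n6,n3
  Y(R3) = 0.002933+0.000j S between n0,n1
  Y(R4) = 0.0003021+0.000j S between n4,n5
  Y(R5) = 0.004739+0.000j S between n0,n4
  Y(L1) = 0.000-0.1628j S between n1,n4
  Y(R6) = 0.004762+0.000j S between n0,n1
  I1: injects 0.00114 A into n3 (from n4)
  Y(R7) = 0.002899+0.000j S between n0,n2
  Y(L2) = 0.000-0.02352j S between n4,n0
  Y(L3) = 0.000-0.01975j S between n1,n3
  Y(R8) = 0.2222+0.000j S between n1,n4
  Y(L4) = 0.000-0.1255j S between n6,n5
  Y(L5) = 0.000-0.3268j S between n0,n4
  Y(R9) = 0.03096+0.000j S between n0,n3
  Y(R10) = 0.002174+0.000j S between n0,n2
  Y(L6) = 0.000-0.1273j S between n6,n1
  V1: constraint V(n1)−V(n0) = 10.3
Assemble and solve the 7×7 MNA system:
  V(n1)=10.30+0.000j  V(n2)=0.000+0.000j  V(n3)=3.876-3.345j  V(n4)=4.385+2.522j  V(n5)=10.47-0.4436j  V(n6)=10.48-0.4290j
  i(V1)=-1.104+1.628j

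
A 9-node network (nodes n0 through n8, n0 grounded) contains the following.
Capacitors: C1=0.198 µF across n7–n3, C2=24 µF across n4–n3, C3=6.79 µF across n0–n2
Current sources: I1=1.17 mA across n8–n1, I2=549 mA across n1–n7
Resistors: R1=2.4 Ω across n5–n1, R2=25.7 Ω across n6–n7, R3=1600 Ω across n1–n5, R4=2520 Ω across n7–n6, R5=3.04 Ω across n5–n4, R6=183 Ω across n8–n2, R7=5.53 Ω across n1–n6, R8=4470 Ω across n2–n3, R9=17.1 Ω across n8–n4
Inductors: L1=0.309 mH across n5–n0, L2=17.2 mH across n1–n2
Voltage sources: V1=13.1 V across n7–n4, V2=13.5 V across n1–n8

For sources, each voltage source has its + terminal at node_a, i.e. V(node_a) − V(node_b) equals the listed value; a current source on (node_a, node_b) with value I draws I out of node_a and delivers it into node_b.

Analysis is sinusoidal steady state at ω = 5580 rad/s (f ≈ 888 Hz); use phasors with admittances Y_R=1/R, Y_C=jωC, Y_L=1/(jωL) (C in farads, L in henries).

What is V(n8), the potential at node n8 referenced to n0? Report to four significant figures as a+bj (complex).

-12.32+0.2100j V

MNA unknowns: 8 node voltages V₁..V_8 plus 2 source currents (V1, V2)
C1: Y=0.000+0.001105j on G[7,3]
I1: z[8]−=0.00117, z[1]+=0.00117
R1: Y=0.4167+0.000j on G[5,1]
C2: Y=0.000+0.1339j on G[4,3]
R2: Y=0.03891+0.000j on G[6,7]
R3: Y=0.0006250+0.000j on G[1,5]
I2: z[1]−=0.549, z[7]+=0.549
R4: Y=0.0003968+0.000j on G[7,6]
R5: Y=0.3289+0.000j on G[5,4]
R6: Y=0.005464+0.000j on G[8,2]
L1: Y=0.000-0.5800j on G[5,0]
R7: Y=0.1808+0.000j on G[1,6]
R8: Y=0.0002237+0.000j on G[2,3]
R9: Y=0.05848+0.000j on G[8,4]
C3: Y=0.000+0.03789j on G[0,2]
L2: Y=0.000-0.01042j on G[1,2]
V1: row V7−V4=13.1, i_V1 at 7,4
V2: row V1−V8=13.5, i_V2 at 1,8
solve → V1=1.179+0.2100j, V2=-0.8605+2.203j, V3=-1.259+0.1587j, V4=-1.370+0.1593j, V5=-0.05621+0.1439j, V6=3.063+0.2009j, V7=11.73+0.1593j, V8=-12.32+0.2100j
aux → i_V1=0.2083-0.01272j, i_V2=-0.7019-0.007931j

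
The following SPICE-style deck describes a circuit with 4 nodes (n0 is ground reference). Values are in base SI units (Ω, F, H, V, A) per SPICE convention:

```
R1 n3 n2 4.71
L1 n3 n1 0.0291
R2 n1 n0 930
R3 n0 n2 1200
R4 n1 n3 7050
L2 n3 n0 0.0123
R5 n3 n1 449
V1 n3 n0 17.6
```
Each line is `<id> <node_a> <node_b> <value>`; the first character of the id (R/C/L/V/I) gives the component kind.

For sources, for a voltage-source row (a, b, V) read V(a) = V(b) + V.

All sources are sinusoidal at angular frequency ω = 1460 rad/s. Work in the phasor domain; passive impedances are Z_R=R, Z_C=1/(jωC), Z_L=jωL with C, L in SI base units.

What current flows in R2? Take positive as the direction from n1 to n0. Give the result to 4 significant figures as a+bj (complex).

Apply KCL at each of the 3 non-ground nodes and solve the resulting linear system.
Node n1: branches {L1, R2, R4, R5} → V_1 = 17.48-0.7872j
Node n2: branches {R1, R3} → V_2 = 17.53+0.000j
Node n3: branches {R1, L1, R4, L2, R5, V1} → V_3 = 17.60+0.000j
Source currents: i(V1)=-0.03341+0.9809j

0.01880-0.0008464j A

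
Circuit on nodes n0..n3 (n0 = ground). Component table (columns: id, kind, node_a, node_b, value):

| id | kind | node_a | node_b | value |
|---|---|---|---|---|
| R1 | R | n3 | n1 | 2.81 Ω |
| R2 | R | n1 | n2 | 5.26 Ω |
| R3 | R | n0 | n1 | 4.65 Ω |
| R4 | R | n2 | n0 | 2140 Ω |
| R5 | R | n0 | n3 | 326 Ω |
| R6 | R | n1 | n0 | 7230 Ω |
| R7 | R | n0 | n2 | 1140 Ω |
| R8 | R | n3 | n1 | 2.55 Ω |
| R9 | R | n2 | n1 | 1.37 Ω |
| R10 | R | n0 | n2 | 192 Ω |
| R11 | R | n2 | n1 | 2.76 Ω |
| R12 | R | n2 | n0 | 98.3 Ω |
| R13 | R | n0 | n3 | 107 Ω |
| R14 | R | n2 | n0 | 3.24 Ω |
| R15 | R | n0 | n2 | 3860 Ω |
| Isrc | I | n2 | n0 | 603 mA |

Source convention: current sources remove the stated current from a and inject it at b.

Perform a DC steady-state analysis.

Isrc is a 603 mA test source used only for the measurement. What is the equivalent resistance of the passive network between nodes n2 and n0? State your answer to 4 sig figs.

Apply KCL at each of the 3 non-ground nodes and solve the resulting linear system.
Node n1: branches {R1, R2, R3, R6, R8, R9, R11} → V_1 = -0.9873
Node n2: branches {R2, R4, R7, R9, R10, R11, R12, R14, R15, Isrc} → V_2 = -1.162
Node n3: branches {R1, R5, R8, R13} → V_3 = -0.9712

R_eq = 1.928 Ω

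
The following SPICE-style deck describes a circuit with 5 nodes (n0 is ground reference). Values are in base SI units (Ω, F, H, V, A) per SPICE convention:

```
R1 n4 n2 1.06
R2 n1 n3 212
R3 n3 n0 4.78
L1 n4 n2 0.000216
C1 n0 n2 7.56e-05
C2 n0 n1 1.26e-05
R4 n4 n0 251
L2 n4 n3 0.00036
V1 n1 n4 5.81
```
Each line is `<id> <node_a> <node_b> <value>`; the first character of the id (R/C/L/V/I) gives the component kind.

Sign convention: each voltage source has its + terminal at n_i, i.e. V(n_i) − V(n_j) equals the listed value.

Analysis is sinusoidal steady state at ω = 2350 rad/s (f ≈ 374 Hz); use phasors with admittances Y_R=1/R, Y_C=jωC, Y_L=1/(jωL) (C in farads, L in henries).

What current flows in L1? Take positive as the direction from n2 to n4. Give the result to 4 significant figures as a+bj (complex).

-0.03882+0.1007j A

MNA unknowns: 4 node voltages V₁..V_4 plus 1 source current (V1)
R1: Y=0.9434+0.000j on G[4,2]
R2: Y=0.004717+0.000j on G[1,3]
R3: Y=0.2092+0.000j on G[3,0]
L1: Y=0.000-1.970j on G[4,2]
C1: Y=0.000+0.1777j on G[0,2]
C2: Y=0.000+0.02961j on G[0,1]
R4: Y=0.003984+0.000j on G[4,0]
L2: Y=0.000-1.182j on G[4,3]
V1: row V1−V4=5.81, i_V1 at 1,4
solve → V1=5.399-0.4702j, V2=-0.4621-0.4899j, V3=-0.4748-0.3628j, V4=-0.4110-0.4702j
aux → i_V1=-0.04163-0.1594j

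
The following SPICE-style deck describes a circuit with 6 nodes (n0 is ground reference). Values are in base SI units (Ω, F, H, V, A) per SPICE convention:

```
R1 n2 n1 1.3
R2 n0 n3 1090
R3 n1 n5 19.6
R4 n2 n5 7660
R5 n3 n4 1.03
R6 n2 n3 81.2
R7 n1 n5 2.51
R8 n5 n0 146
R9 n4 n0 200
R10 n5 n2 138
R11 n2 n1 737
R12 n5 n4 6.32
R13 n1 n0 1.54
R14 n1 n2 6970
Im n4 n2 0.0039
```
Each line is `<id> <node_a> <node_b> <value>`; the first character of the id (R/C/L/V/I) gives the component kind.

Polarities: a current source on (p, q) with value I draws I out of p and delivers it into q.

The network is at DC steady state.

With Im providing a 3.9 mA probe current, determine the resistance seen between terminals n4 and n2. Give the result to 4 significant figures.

R_eq = 8.376 Ω

MNA unknowns: 5 node voltages V₁..V_5
R1: Y=0.7692 on G[2,1]
R2: Y=0.0009174 on G[0,3]
R3: Y=0.05102 on G[1,5]
R4: Y=0.0001305 on G[2,5]
R5: Y=0.9709 on G[3,4]
R6: Y=0.01232 on G[2,3]
R7: Y=0.3984 on G[1,5]
R8: Y=0.006849 on G[5,0]
R9: Y=0.005000 on G[4,0]
R10: Y=0.007246 on G[5,2]
R11: Y=0.001357 on G[2,1]
R12: Y=0.1582 on G[5,4]
R13: Y=0.6494 on G[1,0]
R14: Y=0.0001435 on G[1,2]
Im: z[4]−=0.0039, z[2]+=0.0039
solve → V1=0.0003255, V2=0.004760, V3=-0.02747, V4=-0.02791, V5=-0.006809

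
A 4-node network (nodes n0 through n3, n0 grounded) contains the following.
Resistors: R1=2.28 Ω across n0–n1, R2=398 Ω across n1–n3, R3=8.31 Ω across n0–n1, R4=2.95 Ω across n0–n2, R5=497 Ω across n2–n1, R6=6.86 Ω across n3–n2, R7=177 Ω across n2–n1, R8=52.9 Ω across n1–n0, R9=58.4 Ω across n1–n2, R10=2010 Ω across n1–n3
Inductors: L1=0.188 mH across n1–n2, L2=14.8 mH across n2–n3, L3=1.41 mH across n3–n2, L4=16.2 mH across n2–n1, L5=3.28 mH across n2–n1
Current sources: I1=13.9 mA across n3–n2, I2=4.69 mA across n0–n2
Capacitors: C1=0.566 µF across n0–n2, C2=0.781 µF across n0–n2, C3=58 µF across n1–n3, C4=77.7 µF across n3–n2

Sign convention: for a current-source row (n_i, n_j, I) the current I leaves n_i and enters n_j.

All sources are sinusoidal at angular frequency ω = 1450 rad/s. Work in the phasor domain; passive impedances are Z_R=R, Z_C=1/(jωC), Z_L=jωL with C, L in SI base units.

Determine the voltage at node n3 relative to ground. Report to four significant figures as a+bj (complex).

MNA unknowns: 3 node voltages V₁..V_3
R1: Y=0.4386+0.000j on G[0,1]
L1: Y=0.000-3.668j on G[1,2]
L2: Y=0.000-0.04660j on G[2,3]
R2: Y=0.002513+0.000j on G[1,3]
L3: Y=0.000-0.4891j on G[3,2]
I1: z[3]−=0.0139, z[2]+=0.0139
L4: Y=0.000-0.04257j on G[2,1]
R3: Y=0.1203+0.000j on G[0,1]
C1: Y=0.000+0.0008207j on G[0,2]
C2: Y=0.000+0.001132j on G[0,2]
R4: Y=0.3390+0.000j on G[0,2]
R5: Y=0.002012+0.000j on G[2,1]
R6: Y=0.1458+0.000j on G[3,2]
R7: Y=0.005650+0.000j on G[2,1]
R8: Y=0.01890+0.000j on G[1,0]
C3: Y=0.000+0.08410j on G[1,3]
R9: Y=0.01712+0.000j on G[1,2]
C4: Y=0.000+0.1127j on G[3,2]
R10: Y=0.0004975+0.000j on G[1,3]
L5: Y=0.000-0.2103j on G[2,1]
I2: z[0]−=0.00469, z[2]+=0.00469
solve → V1=0.005247-2.963e-05j, V2=0.004892+2.231e-05j, V3=-0.01027-0.03432j

-0.01027-0.03432j V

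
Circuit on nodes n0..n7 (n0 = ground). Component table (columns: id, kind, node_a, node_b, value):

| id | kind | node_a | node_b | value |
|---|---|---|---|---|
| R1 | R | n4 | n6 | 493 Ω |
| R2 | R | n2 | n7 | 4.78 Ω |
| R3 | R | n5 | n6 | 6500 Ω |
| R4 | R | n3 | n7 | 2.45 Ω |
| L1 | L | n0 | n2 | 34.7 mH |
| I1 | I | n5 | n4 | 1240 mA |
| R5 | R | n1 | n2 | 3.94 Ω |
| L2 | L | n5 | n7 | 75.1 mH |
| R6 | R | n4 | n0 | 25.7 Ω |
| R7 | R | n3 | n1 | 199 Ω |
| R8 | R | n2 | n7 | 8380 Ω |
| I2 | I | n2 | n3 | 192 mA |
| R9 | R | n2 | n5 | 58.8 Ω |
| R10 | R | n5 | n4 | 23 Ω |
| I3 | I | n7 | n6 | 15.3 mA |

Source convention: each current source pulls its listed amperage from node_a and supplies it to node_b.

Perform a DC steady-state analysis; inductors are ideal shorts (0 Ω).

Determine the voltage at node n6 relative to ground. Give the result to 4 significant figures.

20.24 V

MNA unknowns: 7 node voltages V₁..V_7 plus 2 source currents (L1, L2)
R1: Y=0.002028 on G[4,6]
R2: Y=0.2092 on G[2,7]
R3: Y=0.0001538 on G[5,6]
R4: Y=0.4082 on G[3,7]
L1: row V0−V2=0, i_L1 at 0,2
I1: z[5]−=1.24, z[4]+=1.24
R5: Y=0.2538 on G[1,2]
L2: row V5−V7=0, i_L2 at 5,7
R6: Y=0.03891 on G[4,0]
R7: Y=0.005025 on G[3,1]
R8: Y=0.0001193 on G[2,7]
I2: z[2]−=0.192, z[3]+=0.192
R9: Y=0.01701 on G[2,5]
R10: Y=0.04348 on G[5,4]
I3: z[7]−=0.0153, z[6]+=0.0153
solve → V1=-0.02158, V2=0.000, V3=-1.111, V4=14.35, V5=-1.595, V6=20.24, V7=-1.595
aux → i_L1=0.5585, i_L2=-0.5161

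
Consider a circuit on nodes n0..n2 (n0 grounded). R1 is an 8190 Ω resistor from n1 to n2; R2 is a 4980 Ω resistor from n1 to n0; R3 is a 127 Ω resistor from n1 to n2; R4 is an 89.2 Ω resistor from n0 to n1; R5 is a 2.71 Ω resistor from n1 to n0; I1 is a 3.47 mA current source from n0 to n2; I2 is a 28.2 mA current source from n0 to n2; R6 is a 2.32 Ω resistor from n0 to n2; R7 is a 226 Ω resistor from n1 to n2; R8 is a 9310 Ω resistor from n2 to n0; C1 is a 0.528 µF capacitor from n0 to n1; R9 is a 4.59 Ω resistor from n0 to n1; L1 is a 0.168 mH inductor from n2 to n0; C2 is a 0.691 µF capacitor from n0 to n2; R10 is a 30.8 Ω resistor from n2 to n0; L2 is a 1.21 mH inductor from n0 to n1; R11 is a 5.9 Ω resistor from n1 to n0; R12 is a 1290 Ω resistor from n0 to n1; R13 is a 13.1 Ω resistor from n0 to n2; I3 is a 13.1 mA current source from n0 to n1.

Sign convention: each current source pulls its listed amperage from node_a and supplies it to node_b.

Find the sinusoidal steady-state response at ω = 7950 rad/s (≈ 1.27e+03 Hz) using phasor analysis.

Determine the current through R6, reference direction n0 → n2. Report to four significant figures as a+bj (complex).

Apply KCL at each of the 2 non-ground nodes and solve the resulting linear system.
Node n1: branches {R1, R2, R3, R4, R5, R7, C1, R9, L2, R11, R12, I3} → V_1 = 0.01677+0.002582j
Node n2: branches {R1, R3, I1, I2, R6, R7, R8, L1, C2, R10, R13} → V_2 = 0.02051+0.02765j

-0.008839-0.01192j A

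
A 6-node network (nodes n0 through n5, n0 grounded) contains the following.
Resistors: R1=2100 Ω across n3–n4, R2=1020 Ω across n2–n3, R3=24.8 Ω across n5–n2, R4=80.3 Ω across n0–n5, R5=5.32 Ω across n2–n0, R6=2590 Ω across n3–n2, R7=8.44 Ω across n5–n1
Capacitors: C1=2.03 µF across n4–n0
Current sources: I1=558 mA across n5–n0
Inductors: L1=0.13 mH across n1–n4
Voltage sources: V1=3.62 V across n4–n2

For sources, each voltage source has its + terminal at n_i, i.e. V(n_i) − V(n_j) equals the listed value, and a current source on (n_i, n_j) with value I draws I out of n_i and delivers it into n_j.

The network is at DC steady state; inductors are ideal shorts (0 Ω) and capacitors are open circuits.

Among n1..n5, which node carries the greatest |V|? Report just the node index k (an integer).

5

Element admittances at DC:
  Y(R1) = 0.0004762 S between n3,n4
  Y(R2) = 0.0009804 S between n2,n3
  Y(R3) = 0.04032 S between n5,n2
  Y(C1) = 0.000 S between n4,n0
  Y(R4) = 0.01245 S between n0,n5
  Y(R5) = 0.1880 S between n2,n0
  Y(R6) = 0.0003861 S between n3,n2
  Y(R7) = 0.1185 S between n5,n1
  I1: injects 0.558 A into n0 (from n5)
  L1: short n1↔n4 (DC inductor)
  V1: constraint V(n4)−V(n2) = 3.62
Assemble and solve the 7×7 MNA system:
  V(n1)=0.8703  V(n2)=-2.750  V(n3)=-1.814  V(n4)=0.8703  V(n5)=-3.304
  i(L1)=-0.4945  i(V1)=-0.4958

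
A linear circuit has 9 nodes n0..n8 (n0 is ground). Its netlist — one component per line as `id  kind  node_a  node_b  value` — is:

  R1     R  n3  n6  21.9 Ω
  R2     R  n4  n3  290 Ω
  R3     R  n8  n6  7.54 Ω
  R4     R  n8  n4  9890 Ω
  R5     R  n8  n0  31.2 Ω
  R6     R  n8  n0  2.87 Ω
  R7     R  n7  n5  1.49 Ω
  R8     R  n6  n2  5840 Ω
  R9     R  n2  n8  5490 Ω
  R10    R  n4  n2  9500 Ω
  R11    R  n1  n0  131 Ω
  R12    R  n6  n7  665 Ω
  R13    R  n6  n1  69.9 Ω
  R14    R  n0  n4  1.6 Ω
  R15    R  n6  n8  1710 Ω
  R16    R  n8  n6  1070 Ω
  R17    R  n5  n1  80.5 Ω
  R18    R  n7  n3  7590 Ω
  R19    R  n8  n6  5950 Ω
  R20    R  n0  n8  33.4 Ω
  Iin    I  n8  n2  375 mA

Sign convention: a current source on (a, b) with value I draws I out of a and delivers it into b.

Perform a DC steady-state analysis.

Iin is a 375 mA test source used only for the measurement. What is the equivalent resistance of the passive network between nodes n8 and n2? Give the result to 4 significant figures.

R_eq = 2182. Ω

Element admittances at DC:
  Y(R1) = 0.04566 S between n3,n6
  Y(R2) = 0.003448 S between n4,n3
  Y(R3) = 0.1326 S between n8,n6
  Y(R4) = 0.0001011 S between n8,n4
  Y(R5) = 0.03205 S between n8,n0
  Y(R6) = 0.3484 S between n8,n0
  Y(R7) = 0.6711 S between n7,n5
  Y(R8) = 0.0001712 S between n6,n2
  Y(R9) = 0.0001821 S between n2,n8
  Y(R10) = 0.0001053 S between n4,n2
  Y(R11) = 0.007634 S between n1,n0
  Y(R12) = 0.001504 S between n6,n7
  Y(R13) = 0.01431 S between n6,n1
  Y(R14) = 0.6250 S between n0,n4
  Y(R15) = 0.0005848 S between n6,n8
  Y(R16) = 0.0009346 S between n8,n6
  Y(R17) = 0.01242 S between n5,n1
  Y(R18) = 0.0001318 S between n7,n3
  Y(R19) = 0.0001681 S between n8,n6
  Y(R20) = 0.02994 S between n0,n8
  Iin: injects 0.375 A into n2 (from n8)
Assemble and solve the 8×8 MNA system:
  V(n1)=0.5203  V(n2)=817.9  V(n3)=0.7280  V(n4)=0.1409  V(n5)=0.5492  V(n6)=0.7728  V(n7)=0.5497  V(n8)=-0.2242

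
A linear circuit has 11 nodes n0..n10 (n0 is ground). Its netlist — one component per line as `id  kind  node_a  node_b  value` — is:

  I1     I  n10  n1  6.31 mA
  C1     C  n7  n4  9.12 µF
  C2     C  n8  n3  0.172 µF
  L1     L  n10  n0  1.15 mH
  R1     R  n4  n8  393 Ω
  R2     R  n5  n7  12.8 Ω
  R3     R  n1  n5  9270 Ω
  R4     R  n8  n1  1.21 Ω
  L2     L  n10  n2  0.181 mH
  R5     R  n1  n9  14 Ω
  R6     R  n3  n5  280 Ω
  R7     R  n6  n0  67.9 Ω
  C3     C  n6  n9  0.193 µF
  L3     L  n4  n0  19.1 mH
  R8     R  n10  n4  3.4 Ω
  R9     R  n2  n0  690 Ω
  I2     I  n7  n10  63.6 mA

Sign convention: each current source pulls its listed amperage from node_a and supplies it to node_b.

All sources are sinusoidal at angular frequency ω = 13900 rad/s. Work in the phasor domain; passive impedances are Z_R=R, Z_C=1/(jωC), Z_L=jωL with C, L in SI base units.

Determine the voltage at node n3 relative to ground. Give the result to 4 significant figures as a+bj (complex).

Apply KCL at each of the 10 non-ground nodes and solve the resulting linear system.
Node n1: branches {I1, R3, R4, R5} → V_1 = 0.6200-0.5494j
Node n2: branches {L2, R9} → V_2 = 0.02996-0.02685j
Node n3: branches {C2, R6} → V_3 = 0.5561+0.4878j
Node n4: branches {C1, R1, L3, R8} → V_4 = -0.1703-0.03327j
Node n5: branches {R2, R3, R6} → V_5 = -0.1373+0.4487j
Node n6: branches {R7, C3} → V_6 = 0.1191+0.08676j
Node n7: branches {C1, R2, I2} → V_7 = -0.1700+0.4483j
Node n8: branches {C2, R1, R4} → V_8 = 0.6146-0.5480j
Node n9: branches {R5, C3} → V_9 = 0.5954-0.5673j
Node n10: branches {I1, L1, L2, R8, I2} → V_10 = 0.03005-0.02674j

0.5561+0.4878j V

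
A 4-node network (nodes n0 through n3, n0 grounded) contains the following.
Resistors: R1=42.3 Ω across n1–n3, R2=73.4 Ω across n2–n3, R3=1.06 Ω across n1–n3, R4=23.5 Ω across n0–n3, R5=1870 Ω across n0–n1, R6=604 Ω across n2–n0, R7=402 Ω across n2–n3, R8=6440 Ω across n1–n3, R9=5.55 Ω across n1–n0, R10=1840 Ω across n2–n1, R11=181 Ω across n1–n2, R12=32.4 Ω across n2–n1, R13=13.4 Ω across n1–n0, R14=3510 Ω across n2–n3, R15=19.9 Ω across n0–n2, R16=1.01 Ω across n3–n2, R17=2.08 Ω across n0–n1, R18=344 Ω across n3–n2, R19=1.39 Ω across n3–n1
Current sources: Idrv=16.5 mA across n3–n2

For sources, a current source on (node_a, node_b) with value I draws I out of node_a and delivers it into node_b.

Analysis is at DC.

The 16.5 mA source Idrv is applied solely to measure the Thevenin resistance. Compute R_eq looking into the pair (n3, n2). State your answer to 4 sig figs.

MNA unknowns: 3 node voltages V₁..V_3
R1: Y=0.02364 on G[1,3]
R2: Y=0.01362 on G[2,3]
R3: Y=0.9434 on G[1,3]
R4: Y=0.04255 on G[0,3]
R5: Y=0.0005348 on G[0,1]
R6: Y=0.001656 on G[2,0]
R7: Y=0.002488 on G[2,3]
R8: Y=0.0001553 on G[1,3]
R9: Y=0.1802 on G[1,0]
R10: Y=0.0005435 on G[2,1]
R11: Y=0.005525 on G[1,2]
R12: Y=0.03086 on G[2,1]
R13: Y=0.07463 on G[1,0]
R14: Y=0.0002849 on G[2,3]
R15: Y=0.05025 on G[0,2]
R16: Y=0.9901 on G[3,2]
R17: Y=0.4808 on G[0,1]
R18: Y=0.002907 on G[3,2]
R19: Y=0.7194 on G[3,1]
Idrv: z[3]−=0.0165, z[2]+=0.0165
solve → V1=-0.0008661, V2=0.01356, V3=-0.001560

R_eq = 0.9164 Ω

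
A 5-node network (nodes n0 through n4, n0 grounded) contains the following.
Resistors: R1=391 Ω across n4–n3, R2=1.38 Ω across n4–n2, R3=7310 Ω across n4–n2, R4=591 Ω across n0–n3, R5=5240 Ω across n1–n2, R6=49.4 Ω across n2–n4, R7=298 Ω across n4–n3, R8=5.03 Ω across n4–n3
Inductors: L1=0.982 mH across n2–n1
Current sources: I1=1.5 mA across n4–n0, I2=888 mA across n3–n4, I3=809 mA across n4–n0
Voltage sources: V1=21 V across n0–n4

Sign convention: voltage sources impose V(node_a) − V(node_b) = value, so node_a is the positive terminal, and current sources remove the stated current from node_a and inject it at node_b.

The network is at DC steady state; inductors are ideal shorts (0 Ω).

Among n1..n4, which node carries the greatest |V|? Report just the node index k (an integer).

MNA unknowns: 4 node voltages V₁..V_4 plus 2 source currents (L1, V1)
R1: Y=0.002558 on G[4,3]
R2: Y=0.7246 on G[4,2]
R3: Y=0.0001368 on G[4,2]
R4: Y=0.001692 on G[0,3]
L1: row V2−V1=0, i_L1 at 2,1
R5: Y=0.0001908 on G[1,2]
R6: Y=0.02024 on G[2,4]
I1: z[4]−=0.0015, z[0]+=0.0015
I2: z[3]−=0.888, z[4]+=0.888
I3: z[4]−=0.809, z[0]+=0.809
R7: Y=0.003356 on G[4,3]
R8: Y=0.1988 on G[4,3]
V1: row V0−V4=21, i_V1 at 0,4
solve → V1=-21.00, V2=-21.00, V3=-25.13, V4=-21.00
aux → i_L1=0.000, i_V1=0.7680

3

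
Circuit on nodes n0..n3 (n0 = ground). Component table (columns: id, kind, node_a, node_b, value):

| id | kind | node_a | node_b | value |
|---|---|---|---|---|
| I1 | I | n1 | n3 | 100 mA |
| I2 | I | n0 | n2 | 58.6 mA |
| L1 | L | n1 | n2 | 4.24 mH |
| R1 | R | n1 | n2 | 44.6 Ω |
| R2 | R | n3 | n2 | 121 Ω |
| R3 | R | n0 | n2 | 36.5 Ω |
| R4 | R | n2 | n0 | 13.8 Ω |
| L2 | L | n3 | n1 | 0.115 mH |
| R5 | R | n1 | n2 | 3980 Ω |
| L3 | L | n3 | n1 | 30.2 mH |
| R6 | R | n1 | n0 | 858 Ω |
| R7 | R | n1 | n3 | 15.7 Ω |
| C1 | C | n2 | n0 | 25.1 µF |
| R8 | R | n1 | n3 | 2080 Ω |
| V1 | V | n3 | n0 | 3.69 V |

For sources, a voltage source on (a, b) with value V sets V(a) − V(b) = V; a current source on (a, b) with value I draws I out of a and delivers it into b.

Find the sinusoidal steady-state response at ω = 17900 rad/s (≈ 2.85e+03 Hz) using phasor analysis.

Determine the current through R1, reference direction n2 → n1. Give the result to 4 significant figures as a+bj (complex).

-0.07978-0.0004617j A

Apply KCL at each of the 3 non-ground nodes and solve the resulting linear system.
Node n1: branches {I1, L1, R1, L2, R5, L3, R6, R7, R8} → V_1 = 3.546-0.3606j
Node n2: branches {I2, L1, R1, R2, R3, R4, R5, C1} → V_2 = -0.01156-0.3812j
Node n3: branches {I1, R2, L2, L3, R7, R8, V1} → V_3 = 3.690+0.000j
Source currents: i(V1)=-0.1157+0.04368j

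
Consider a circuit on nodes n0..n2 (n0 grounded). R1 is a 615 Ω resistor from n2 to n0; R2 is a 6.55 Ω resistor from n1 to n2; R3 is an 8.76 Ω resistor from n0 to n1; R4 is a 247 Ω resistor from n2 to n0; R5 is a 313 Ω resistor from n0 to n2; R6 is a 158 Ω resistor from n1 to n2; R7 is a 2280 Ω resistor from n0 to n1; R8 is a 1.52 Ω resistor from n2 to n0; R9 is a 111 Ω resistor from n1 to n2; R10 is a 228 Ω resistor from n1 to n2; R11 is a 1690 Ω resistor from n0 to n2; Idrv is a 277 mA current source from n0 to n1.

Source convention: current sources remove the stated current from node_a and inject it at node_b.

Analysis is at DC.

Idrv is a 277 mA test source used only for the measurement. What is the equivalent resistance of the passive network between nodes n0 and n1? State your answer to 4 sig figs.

R_eq = 3.975 Ω

Apply KCL at each of the 2 non-ground nodes and solve the resulting linear system.
Node n1: branches {R2, R3, R6, R7, R9, R10, Idrv} → V_1 = 1.101
Node n2: branches {R1, R2, R4, R5, R6, R8, R9, R10, R11} → V_2 = 0.2260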